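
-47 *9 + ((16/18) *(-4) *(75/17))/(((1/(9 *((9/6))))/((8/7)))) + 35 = -74972/119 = -630.02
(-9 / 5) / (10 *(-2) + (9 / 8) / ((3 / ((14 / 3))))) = 36 / 365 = 0.10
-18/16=-9/8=-1.12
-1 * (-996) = 996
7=7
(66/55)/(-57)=-2/95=-0.02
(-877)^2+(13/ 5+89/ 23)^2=10172284561/ 13225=769170.86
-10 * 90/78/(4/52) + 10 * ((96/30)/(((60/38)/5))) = -146/3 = -48.67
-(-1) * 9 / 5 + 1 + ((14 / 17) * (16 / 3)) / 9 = 7546 / 2295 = 3.29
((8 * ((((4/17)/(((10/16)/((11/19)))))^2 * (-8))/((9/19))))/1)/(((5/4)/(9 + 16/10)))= -1681129472/30886875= -54.43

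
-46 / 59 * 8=-368 / 59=-6.24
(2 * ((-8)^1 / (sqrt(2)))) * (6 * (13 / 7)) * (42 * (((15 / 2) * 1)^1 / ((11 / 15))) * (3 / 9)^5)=-5200 * sqrt(2) / 33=-222.85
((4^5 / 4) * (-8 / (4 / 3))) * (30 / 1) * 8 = -368640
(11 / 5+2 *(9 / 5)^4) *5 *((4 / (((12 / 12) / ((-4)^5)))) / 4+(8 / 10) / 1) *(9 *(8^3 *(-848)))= 289812422688768 / 625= 463699876302.03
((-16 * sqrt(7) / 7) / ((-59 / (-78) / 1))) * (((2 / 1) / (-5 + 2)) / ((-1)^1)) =-832 * sqrt(7) / 413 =-5.33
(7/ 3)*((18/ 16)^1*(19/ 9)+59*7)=23261/ 24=969.21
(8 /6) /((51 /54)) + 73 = 1265 /17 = 74.41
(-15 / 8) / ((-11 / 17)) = 255 / 88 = 2.90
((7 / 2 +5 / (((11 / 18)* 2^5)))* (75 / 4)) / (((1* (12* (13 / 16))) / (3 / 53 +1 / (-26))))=413125 / 3152864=0.13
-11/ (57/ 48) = -176/ 19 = -9.26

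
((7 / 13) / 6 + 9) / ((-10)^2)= 709 / 7800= 0.09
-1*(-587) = 587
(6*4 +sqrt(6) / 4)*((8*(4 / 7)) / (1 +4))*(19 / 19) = 8*sqrt(6) / 35 +768 / 35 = 22.50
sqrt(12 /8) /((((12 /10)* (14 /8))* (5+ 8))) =5* sqrt(6) /273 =0.04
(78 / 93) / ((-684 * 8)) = -13 / 84816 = -0.00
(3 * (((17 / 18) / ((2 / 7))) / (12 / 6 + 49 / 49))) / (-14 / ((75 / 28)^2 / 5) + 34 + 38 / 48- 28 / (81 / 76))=-15750 / 5891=-2.67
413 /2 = 206.50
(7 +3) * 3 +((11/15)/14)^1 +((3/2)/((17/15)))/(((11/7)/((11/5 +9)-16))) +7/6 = 27.18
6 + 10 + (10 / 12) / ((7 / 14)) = 53 / 3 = 17.67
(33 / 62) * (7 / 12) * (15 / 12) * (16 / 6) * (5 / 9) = 1925 / 3348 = 0.57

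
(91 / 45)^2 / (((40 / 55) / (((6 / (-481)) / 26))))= -539 / 199800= -0.00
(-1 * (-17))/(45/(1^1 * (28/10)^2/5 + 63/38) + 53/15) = 3907365/4018369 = 0.97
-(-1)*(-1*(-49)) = 49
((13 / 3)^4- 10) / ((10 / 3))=27751 / 270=102.78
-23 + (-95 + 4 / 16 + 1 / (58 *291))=-3974767 / 33756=-117.75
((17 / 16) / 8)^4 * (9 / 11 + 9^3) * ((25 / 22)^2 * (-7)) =-733366580625 / 357287591936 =-2.05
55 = 55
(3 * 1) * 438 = 1314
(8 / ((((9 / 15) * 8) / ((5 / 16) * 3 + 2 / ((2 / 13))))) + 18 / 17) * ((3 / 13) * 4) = 22.42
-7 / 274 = -0.03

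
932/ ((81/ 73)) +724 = 126680/ 81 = 1563.95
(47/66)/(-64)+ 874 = 3691729/4224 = 873.99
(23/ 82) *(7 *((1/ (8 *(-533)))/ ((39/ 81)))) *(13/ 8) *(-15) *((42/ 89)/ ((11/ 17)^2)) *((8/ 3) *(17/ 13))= 2242465155/ 24474835528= 0.09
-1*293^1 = -293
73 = 73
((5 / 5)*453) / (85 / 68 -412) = -1812 / 1643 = -1.10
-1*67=-67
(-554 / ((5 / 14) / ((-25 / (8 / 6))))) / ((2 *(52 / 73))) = 2123205 / 104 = 20415.43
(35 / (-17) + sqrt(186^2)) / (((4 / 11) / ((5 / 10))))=34397 / 136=252.92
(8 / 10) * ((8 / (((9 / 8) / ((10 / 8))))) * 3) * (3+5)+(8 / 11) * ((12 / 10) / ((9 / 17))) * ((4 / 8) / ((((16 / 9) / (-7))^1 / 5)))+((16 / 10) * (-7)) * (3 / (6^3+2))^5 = 1568319397173437 / 10154918102340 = 154.44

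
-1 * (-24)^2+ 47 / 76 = -43729 / 76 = -575.38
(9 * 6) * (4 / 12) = 18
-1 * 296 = -296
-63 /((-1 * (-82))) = -63 /82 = -0.77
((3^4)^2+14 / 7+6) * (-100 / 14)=-328450 / 7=-46921.43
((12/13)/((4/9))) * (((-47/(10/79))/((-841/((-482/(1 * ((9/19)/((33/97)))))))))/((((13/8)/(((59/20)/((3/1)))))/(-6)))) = 397230686028/344662825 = 1152.52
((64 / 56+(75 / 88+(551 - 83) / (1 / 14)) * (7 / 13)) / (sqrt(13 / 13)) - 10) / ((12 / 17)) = 479144507 / 96096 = 4986.10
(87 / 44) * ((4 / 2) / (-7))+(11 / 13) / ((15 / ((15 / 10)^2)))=-8769 / 20020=-0.44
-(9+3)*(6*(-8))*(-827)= -476352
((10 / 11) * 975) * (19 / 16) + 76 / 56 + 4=651675 / 616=1057.91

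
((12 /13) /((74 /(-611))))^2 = 79524 /1369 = 58.09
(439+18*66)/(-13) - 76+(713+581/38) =260405/494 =527.14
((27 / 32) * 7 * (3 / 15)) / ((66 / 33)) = 189 / 320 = 0.59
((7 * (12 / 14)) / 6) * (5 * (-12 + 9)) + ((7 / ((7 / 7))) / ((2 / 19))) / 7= -11 / 2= -5.50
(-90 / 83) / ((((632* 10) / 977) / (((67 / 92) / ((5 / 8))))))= -589131 / 3016220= -0.20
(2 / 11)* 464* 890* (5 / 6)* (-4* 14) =-115628800 / 33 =-3503903.03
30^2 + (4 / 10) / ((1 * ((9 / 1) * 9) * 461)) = 168034502 / 186705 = 900.00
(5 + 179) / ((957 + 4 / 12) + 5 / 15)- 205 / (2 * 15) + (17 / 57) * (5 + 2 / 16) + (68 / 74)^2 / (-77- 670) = -2283751324651 / 446584107528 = -5.11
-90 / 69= -30 / 23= -1.30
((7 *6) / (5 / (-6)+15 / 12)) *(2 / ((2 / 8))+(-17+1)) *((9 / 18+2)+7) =-38304 / 5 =-7660.80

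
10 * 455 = 4550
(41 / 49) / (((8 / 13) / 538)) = 143377 / 196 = 731.52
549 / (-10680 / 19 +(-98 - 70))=-3477 / 4624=-0.75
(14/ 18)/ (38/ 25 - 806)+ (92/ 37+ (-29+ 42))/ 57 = 34449503/ 127248624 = 0.27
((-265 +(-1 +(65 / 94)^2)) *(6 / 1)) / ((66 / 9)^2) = -63346077 / 2138312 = -29.62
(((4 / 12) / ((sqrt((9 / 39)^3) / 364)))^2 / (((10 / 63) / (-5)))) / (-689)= 78371384 / 1431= 54766.87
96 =96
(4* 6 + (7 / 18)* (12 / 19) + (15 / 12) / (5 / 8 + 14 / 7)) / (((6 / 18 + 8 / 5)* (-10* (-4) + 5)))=1096 / 3857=0.28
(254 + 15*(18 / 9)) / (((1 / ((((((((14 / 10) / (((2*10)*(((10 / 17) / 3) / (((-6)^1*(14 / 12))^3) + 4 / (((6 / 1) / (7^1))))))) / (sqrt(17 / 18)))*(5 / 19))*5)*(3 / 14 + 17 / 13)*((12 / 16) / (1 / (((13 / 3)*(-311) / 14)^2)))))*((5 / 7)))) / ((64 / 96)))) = 123643773955*sqrt(34) / 24813696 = 29054.96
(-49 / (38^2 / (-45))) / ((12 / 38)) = 735 / 152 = 4.84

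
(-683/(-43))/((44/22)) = 683/86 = 7.94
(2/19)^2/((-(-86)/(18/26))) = 18/201799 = 0.00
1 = 1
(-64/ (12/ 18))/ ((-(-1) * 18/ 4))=-64/ 3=-21.33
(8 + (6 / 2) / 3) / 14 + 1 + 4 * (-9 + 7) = -6.36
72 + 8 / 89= 6416 / 89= 72.09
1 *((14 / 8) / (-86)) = -7 / 344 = -0.02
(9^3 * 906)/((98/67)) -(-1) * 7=22126222/49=451555.55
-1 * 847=-847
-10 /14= -5 /7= -0.71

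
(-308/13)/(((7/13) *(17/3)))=-7.76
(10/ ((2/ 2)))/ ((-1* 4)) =-5/ 2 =-2.50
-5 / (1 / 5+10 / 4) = -1.85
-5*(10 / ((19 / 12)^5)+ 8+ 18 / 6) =-148627045 / 2476099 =-60.02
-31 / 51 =-0.61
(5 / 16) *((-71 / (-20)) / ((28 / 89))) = 6319 / 1792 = 3.53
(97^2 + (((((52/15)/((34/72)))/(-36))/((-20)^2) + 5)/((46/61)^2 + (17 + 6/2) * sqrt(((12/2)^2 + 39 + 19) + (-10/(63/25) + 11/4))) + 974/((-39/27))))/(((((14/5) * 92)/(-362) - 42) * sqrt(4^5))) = -433301340514533428167/67801338399911916800 - 319494816413627 * sqrt(163667)/6807254375351156446720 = -6.39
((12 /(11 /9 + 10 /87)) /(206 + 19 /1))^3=42144192 /664196078125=0.00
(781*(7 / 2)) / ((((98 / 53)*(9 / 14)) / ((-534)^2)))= 655747906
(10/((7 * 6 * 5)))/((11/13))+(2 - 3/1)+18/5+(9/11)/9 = 3173/1155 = 2.75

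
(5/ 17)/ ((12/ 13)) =65/ 204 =0.32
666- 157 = 509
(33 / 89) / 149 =33 / 13261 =0.00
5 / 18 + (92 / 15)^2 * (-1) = -37.34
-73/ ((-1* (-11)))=-73/ 11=-6.64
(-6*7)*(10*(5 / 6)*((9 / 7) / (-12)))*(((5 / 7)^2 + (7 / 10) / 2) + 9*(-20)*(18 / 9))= -5279355 / 392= -13467.74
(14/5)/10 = 7/25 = 0.28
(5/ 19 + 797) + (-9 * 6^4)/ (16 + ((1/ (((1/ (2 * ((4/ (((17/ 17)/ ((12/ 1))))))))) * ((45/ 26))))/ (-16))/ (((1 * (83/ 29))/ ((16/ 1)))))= 21228419/ 4997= 4248.23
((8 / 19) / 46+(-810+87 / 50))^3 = -5507986011314175968041 / 10431681625000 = -528005570.85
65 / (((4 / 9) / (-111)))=-64935 / 4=-16233.75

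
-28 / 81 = -0.35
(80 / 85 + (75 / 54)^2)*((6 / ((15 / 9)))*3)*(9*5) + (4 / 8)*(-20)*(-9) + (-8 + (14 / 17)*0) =50215 / 34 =1476.91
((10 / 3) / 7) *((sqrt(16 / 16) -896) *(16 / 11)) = -143200 / 231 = -619.91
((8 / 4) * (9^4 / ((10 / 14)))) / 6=15309 / 5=3061.80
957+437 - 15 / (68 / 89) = 93457 / 68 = 1374.37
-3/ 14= -0.21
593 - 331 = 262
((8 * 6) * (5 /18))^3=64000 /27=2370.37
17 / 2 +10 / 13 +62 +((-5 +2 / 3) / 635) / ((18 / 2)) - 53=8143537 / 445770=18.27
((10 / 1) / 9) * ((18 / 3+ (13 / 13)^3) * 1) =70 / 9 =7.78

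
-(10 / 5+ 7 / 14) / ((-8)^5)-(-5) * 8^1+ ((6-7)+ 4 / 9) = 23265325 / 589824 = 39.44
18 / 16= 9 / 8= 1.12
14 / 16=7 / 8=0.88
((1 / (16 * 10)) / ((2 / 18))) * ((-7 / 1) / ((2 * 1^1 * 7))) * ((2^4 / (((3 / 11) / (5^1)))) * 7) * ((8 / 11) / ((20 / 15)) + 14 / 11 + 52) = -3108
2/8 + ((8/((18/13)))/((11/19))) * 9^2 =35579/44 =808.61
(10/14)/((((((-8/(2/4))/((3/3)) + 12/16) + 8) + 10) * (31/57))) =1140/2387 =0.48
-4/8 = -1/2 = -0.50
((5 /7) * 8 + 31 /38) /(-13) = -1737 /3458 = -0.50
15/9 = 5/3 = 1.67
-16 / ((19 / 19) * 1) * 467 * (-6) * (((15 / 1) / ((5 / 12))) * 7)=11297664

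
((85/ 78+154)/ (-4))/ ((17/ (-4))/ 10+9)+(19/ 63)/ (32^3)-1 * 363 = -483295482041/ 1315012608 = -367.52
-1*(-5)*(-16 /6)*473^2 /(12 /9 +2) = -894916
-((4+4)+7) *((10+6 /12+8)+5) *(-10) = 3525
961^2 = 923521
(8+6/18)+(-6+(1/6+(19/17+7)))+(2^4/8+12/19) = 8559/646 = 13.25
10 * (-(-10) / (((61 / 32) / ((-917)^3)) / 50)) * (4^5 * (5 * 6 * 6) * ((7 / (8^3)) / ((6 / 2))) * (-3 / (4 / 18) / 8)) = 174884394308400000 / 61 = 2866957283744262.30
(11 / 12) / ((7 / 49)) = 77 / 12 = 6.42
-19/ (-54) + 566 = 30583/ 54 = 566.35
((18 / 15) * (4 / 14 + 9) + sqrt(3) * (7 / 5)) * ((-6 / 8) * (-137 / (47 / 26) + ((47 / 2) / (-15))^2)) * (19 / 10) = 412562941 * sqrt(3) / 2820000 + 766188319 / 658000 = 1417.82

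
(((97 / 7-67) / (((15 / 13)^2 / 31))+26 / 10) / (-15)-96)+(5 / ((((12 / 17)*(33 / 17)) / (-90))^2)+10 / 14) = 82166566039 / 3811500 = 21557.54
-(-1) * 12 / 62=6 / 31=0.19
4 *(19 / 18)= 38 / 9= 4.22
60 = 60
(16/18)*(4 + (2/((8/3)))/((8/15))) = 173/36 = 4.81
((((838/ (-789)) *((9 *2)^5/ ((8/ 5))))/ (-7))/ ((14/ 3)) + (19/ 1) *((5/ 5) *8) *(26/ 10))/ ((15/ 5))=12930.95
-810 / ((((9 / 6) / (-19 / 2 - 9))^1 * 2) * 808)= 4995 / 808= 6.18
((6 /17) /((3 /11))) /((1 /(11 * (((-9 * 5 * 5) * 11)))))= -598950 /17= -35232.35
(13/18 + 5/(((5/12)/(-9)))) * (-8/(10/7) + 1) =44413/90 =493.48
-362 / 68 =-181 / 34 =-5.32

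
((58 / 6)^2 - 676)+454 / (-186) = -163214 / 279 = -585.00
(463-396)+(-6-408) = -347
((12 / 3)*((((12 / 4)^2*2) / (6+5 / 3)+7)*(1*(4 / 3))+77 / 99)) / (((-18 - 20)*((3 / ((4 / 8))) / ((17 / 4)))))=-46597 / 47196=-0.99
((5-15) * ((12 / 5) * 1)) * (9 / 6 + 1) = -60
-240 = -240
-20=-20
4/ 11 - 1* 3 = -29/ 11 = -2.64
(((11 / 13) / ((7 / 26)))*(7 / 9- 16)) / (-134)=1507 / 4221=0.36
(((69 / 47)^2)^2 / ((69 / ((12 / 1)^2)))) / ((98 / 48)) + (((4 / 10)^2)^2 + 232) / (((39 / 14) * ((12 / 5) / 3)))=126893576744164 / 1165633798875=108.86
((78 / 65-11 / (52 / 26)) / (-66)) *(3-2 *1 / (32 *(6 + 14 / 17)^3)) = 644295617 / 3296612352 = 0.20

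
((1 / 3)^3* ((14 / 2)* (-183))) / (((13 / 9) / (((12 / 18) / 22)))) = -427 / 429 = -1.00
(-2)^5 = -32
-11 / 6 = -1.83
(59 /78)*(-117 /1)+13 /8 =-86.88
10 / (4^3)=5 / 32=0.16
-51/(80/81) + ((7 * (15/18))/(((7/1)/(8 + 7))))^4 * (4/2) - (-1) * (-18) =48758.49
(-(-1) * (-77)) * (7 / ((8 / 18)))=-4851 / 4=-1212.75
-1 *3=-3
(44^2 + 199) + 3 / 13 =27758 / 13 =2135.23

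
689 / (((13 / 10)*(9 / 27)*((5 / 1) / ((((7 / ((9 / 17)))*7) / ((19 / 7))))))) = 618086 / 57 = 10843.61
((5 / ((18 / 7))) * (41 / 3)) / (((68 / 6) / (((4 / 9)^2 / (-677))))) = -5740 / 8390061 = -0.00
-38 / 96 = -19 / 48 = -0.40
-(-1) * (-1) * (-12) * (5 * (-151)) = -9060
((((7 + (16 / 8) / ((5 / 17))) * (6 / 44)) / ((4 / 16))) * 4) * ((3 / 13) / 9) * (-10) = -1104 / 143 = -7.72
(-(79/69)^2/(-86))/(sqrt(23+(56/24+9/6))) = 6241 * sqrt(966)/65920806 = 0.00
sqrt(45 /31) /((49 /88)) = 264*sqrt(155) /1519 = 2.16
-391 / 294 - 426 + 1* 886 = 134849 / 294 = 458.67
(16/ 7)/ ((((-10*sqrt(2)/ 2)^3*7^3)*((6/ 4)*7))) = -8*sqrt(2)/ 6302625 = -0.00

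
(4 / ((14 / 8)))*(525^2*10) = 6300000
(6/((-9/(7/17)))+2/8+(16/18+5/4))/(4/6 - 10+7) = -647/714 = -0.91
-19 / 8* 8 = -19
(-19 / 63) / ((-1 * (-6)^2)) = 19 / 2268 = 0.01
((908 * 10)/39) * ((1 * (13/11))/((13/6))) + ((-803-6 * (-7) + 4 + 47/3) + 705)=90.66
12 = 12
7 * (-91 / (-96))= 637 / 96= 6.64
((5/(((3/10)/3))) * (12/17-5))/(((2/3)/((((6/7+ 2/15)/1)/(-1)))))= 37960/119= 318.99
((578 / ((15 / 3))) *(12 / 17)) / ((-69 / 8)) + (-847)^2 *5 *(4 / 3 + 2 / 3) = 825019262 / 115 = 7174080.54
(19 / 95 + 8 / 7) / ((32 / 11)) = 517 / 1120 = 0.46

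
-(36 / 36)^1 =-1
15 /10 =1.50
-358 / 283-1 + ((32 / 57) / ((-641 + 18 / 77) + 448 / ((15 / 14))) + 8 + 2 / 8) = 5.98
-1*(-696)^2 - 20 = -484436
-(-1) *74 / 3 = 74 / 3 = 24.67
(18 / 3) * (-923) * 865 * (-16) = 76645920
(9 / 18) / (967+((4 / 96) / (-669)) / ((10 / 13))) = 80280 / 155261507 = 0.00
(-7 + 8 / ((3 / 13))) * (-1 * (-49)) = 4067 / 3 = 1355.67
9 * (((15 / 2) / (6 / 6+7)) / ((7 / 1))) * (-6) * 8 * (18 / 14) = -3645 / 49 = -74.39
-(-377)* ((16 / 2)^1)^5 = 12353536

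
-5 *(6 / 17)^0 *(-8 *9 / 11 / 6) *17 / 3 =340 / 11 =30.91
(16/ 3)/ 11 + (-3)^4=2689/ 33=81.48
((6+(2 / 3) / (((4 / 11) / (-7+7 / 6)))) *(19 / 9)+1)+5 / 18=-2797 / 324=-8.63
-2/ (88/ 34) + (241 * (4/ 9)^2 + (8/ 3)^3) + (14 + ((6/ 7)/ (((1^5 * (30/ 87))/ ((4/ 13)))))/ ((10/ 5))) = 65008793/ 810810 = 80.18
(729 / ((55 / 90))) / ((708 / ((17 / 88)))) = 37179 / 114224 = 0.33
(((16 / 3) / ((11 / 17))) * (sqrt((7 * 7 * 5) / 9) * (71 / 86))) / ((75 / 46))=3109232 * sqrt(5) / 319275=21.78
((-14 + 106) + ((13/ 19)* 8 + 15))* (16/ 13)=34192/ 247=138.43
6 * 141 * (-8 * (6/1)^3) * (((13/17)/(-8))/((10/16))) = 19004544/85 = 223582.87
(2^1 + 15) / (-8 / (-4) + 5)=17 / 7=2.43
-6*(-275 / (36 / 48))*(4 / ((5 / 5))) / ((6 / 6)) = 8800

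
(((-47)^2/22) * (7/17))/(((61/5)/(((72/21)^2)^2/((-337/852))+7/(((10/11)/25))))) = -2803536434155/5274186148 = -531.56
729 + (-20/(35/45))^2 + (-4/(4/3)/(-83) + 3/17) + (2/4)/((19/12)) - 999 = 514622664/1313641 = 391.75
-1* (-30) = 30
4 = 4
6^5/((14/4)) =15552/7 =2221.71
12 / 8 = 3 / 2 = 1.50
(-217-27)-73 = -317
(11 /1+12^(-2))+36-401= -50975 /144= -353.99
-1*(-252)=252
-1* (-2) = 2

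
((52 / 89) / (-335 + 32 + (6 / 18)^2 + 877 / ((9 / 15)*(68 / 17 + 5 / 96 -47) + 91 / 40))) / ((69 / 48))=-360864 / 302061461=-0.00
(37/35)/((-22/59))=-2183/770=-2.84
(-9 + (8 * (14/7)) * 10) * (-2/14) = -151/7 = -21.57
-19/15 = -1.27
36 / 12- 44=-41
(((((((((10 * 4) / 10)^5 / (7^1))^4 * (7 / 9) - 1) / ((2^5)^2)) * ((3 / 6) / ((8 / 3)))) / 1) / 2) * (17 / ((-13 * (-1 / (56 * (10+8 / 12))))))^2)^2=403882771252243032240929938564 / 1020227481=395875212904839437706.67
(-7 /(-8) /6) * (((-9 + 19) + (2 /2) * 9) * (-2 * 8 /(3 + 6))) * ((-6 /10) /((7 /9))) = 19 /5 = 3.80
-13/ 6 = -2.17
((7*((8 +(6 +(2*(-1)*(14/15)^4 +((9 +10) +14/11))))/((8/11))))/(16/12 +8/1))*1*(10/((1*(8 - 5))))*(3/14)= 18240473/756000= 24.13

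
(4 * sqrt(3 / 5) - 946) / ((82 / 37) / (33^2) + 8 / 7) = -133410123 / 161459 + 564102 * sqrt(15) / 807295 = -823.57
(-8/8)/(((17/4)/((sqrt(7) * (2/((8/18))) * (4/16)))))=-9 * sqrt(7)/34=-0.70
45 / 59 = 0.76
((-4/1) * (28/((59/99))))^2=122943744/3481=35318.51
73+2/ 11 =805/ 11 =73.18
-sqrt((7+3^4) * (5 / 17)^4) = -50 * sqrt(22) / 289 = -0.81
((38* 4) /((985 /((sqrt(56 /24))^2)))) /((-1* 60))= -266 /44325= -0.01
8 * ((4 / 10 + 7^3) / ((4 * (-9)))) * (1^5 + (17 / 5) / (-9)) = -96152 / 2025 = -47.48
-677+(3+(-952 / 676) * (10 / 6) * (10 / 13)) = -4454234 / 6591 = -675.81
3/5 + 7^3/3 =1724/15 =114.93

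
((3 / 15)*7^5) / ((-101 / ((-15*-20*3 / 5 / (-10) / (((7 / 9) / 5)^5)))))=664301250 / 101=6577240.10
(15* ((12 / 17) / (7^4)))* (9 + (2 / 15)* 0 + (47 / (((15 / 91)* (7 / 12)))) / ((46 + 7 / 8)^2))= 3705452 / 91109375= 0.04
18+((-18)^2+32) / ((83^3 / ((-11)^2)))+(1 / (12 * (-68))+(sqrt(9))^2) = 12632189413 / 466578192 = 27.07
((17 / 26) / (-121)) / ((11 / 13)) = -17 / 2662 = -0.01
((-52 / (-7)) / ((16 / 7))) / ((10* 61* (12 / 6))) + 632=3084173 / 4880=632.00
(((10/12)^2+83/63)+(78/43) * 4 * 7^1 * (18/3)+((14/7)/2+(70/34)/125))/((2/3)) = 472461659/1023400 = 461.66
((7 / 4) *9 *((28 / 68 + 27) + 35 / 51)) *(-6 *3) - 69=-273183 / 34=-8034.79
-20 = -20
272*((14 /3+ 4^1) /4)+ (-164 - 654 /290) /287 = 73502999 /124845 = 588.75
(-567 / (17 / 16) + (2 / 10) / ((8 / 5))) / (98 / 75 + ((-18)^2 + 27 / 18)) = -1.63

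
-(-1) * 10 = 10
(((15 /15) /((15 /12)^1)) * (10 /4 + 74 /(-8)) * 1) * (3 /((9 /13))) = -117 /5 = -23.40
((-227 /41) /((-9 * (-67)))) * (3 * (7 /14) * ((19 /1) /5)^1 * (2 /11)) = -4313 /453255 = -0.01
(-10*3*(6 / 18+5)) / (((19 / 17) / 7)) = -19040 / 19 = -1002.11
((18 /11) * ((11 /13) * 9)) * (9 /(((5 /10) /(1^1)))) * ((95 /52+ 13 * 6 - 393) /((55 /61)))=-77910.45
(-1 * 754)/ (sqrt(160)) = -59.61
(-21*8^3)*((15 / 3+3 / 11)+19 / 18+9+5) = -218569.70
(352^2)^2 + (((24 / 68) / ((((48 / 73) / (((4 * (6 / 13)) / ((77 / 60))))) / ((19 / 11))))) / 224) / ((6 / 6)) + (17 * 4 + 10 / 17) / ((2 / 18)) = 160929025855916671 / 10482472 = 15352201833.30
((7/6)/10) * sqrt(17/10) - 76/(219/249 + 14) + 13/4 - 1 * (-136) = 134.29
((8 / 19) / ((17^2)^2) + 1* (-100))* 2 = -317379784 / 1586899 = -200.00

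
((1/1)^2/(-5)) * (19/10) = -0.38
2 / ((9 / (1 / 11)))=2 / 99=0.02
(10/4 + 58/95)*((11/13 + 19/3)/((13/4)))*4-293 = -852567/3211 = -265.51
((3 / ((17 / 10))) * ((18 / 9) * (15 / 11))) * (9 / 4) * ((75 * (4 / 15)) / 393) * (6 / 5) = 16200 / 24497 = 0.66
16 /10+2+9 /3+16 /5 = 49 /5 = 9.80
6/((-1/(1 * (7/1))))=-42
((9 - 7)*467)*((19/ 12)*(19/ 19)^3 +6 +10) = 98537/ 6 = 16422.83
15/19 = 0.79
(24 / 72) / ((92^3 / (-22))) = -11 / 1168032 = -0.00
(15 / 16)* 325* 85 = 414375 / 16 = 25898.44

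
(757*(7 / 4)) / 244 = 5299 / 976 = 5.43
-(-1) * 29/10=29/10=2.90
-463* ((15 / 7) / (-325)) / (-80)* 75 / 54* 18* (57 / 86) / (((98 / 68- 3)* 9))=149549 / 3318224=0.05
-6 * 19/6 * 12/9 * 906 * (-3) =68856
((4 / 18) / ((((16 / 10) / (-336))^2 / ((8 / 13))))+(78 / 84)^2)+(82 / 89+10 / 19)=25994535031 / 4308668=6033.08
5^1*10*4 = 200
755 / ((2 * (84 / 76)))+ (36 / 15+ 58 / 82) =2967479 / 8610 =344.65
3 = 3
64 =64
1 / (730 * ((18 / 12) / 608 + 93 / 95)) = 608 / 435591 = 0.00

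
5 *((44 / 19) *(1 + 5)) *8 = 10560 / 19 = 555.79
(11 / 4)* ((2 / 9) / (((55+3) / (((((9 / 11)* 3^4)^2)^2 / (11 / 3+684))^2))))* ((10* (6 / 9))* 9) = 1196496646153087647950415 / 2405167074537271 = 497469243.95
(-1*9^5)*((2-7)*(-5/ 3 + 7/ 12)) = -1279395/ 4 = -319848.75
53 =53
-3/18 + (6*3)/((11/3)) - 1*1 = 247/66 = 3.74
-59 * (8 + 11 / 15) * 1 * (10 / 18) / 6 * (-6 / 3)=7729 / 81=95.42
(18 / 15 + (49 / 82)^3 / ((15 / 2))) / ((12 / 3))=5079961 / 16541040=0.31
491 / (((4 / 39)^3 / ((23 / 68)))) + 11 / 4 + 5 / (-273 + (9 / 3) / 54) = 193601491675 / 1257728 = 153929.54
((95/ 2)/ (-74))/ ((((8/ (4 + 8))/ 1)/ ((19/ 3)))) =-1805/ 296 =-6.10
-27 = -27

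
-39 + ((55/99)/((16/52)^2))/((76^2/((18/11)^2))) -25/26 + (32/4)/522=-378880662635/9485416512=-39.94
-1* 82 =-82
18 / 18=1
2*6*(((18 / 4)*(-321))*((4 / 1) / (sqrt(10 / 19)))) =-34668*sqrt(190) / 5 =-95573.08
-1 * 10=-10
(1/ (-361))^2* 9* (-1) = -9/ 130321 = -0.00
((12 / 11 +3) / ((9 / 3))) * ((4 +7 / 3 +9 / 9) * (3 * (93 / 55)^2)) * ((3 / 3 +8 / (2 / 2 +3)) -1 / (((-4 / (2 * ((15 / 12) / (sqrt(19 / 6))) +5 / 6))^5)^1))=8997963125 * sqrt(114) / 40793161728 +8362886195237 / 32205127680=262.03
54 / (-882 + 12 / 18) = -81 / 1322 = -0.06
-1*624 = -624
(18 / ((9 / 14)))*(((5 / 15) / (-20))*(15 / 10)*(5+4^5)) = -7203 / 10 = -720.30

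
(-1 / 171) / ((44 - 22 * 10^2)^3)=1 / 1713729923136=0.00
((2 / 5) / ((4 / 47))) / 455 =47 / 4550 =0.01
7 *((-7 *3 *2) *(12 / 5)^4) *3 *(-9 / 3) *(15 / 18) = 9144576 / 125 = 73156.61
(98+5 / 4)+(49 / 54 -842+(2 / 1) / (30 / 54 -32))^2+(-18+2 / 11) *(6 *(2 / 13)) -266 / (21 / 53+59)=4649567315991088892 / 6570692892621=707622.07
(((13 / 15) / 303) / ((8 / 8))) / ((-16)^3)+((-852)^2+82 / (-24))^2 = 3269842780892223569 / 6205440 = 526931656883.67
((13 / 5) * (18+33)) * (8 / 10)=2652 / 25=106.08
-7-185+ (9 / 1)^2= -111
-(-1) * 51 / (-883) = -51 / 883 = -0.06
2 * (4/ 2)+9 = 13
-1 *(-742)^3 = 408518488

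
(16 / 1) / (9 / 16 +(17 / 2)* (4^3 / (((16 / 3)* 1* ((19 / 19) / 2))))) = 256 / 3273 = 0.08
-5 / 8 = -0.62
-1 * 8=-8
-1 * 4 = -4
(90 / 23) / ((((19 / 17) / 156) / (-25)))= -5967000 / 437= -13654.46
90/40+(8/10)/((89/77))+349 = 351.94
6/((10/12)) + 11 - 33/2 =17/10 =1.70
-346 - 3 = -349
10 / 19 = 0.53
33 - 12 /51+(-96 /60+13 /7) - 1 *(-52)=50588 /595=85.02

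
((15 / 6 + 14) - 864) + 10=-1675 / 2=-837.50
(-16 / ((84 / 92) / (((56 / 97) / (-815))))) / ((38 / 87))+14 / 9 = 21412822 / 13518405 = 1.58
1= 1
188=188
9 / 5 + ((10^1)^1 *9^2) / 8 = 2061 / 20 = 103.05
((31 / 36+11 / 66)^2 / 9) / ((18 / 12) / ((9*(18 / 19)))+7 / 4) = 1369 / 22464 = 0.06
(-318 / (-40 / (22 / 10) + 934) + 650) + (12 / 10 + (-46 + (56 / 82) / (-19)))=3955323621 / 6539705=604.82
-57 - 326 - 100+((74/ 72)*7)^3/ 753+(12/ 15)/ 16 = -84748049833/ 175659840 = -482.46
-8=-8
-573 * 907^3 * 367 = -156907082539113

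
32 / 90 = 16 / 45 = 0.36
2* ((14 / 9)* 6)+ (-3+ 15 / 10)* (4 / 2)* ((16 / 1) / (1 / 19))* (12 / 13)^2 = -384520 / 507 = -758.42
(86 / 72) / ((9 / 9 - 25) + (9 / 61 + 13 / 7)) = -18361 / 338112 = -0.05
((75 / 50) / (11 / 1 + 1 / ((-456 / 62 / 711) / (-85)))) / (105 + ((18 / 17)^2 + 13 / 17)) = 16473 / 9658237295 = 0.00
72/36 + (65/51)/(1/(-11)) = -613/51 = -12.02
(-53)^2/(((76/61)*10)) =171349/760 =225.46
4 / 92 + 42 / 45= 337 / 345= 0.98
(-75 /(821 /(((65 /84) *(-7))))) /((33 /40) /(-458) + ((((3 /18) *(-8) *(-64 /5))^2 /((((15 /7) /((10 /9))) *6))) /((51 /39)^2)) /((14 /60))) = 522664447500 /66632000452081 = 0.01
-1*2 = -2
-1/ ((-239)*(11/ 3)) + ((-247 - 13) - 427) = -1806120/ 2629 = -687.00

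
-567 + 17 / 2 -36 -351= -945.50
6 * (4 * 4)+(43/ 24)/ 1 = 2347/ 24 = 97.79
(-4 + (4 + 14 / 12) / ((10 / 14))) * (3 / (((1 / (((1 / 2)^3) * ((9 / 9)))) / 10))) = 97 / 8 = 12.12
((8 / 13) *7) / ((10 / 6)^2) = 504 / 325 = 1.55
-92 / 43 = -2.14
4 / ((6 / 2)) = 4 / 3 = 1.33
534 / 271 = 1.97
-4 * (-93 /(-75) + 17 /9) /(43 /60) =-11264 /645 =-17.46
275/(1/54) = 14850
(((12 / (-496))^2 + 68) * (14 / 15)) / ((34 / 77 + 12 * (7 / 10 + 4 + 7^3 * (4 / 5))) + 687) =563566003 / 35843923848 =0.02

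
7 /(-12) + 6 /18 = -1 /4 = -0.25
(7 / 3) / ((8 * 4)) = 7 / 96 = 0.07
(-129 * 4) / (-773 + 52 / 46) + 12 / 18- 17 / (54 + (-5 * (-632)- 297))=206522467 / 155356503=1.33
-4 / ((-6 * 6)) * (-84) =-28 / 3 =-9.33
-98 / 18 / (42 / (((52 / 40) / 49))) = -13 / 3780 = -0.00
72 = 72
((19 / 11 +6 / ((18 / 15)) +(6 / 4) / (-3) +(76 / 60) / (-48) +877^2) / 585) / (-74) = -6091550791 / 342856800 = -17.77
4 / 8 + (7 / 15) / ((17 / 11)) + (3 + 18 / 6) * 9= 54.80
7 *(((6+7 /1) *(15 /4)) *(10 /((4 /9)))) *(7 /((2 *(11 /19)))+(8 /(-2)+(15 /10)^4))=76842675 /1408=54575.76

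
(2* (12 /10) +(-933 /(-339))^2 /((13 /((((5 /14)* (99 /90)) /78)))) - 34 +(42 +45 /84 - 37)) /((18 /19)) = -128225784443 /4661195760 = -27.51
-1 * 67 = -67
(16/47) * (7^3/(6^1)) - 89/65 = 165811/9165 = 18.09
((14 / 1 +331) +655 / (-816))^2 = 78885148225 / 665856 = 118471.78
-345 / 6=-57.50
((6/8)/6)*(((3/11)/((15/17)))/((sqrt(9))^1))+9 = 11897/1320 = 9.01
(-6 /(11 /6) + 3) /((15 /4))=-4 /55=-0.07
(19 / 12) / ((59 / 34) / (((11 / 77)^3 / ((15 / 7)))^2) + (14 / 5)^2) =8075 / 4781031234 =0.00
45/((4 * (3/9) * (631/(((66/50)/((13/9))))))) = 8019/164060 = 0.05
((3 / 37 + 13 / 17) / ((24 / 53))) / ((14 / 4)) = 1007 / 1887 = 0.53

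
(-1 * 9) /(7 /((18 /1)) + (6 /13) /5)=-10530 /563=-18.70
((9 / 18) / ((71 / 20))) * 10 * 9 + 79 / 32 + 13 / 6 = 117995 / 6816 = 17.31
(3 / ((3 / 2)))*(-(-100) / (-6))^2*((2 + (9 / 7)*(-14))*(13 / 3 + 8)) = -109629.63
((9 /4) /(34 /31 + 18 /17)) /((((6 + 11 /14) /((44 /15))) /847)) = 103111239 /269800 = 382.18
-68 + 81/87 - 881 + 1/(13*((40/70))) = -1429485/1508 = -947.93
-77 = -77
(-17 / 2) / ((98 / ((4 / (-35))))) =17 / 1715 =0.01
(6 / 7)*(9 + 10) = 16.29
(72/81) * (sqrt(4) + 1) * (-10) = -80/3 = -26.67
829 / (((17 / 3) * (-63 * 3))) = -829 / 1071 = -0.77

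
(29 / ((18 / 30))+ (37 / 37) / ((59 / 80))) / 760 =1759 / 26904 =0.07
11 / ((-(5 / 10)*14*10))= -11 / 70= -0.16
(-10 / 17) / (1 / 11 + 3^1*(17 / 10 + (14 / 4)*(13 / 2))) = -0.01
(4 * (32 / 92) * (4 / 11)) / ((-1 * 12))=-32 / 759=-0.04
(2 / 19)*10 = 20 / 19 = 1.05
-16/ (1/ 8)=-128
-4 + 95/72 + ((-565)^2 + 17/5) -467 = 114753139/360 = 318758.72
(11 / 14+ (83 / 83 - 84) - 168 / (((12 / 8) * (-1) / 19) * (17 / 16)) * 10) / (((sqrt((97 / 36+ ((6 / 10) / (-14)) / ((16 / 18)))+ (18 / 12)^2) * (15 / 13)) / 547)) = 67514009966 * sqrt(863695) / 14682815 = 4273313.74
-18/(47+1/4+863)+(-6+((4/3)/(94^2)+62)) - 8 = 1157714033/24128907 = 47.98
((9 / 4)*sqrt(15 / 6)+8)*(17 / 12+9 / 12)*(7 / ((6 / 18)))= 819*sqrt(10) / 16+364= 525.87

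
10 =10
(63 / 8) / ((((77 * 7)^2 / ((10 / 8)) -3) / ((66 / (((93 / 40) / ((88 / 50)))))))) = 60984 / 36024139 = 0.00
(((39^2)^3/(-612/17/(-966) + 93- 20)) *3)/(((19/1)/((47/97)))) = 79879002118461/21671837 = 3685843.62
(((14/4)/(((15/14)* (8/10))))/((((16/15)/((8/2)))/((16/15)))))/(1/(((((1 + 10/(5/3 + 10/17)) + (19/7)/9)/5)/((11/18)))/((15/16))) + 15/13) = 169431808/17149455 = 9.88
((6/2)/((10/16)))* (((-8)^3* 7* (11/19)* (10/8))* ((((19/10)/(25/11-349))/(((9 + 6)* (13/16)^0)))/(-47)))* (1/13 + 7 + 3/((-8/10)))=-0.32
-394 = -394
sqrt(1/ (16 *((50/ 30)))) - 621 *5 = -3105+sqrt(15)/ 20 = -3104.81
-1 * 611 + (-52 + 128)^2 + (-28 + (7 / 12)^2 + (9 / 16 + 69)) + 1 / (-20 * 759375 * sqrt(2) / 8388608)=374897 / 72 - 1048576 * sqrt(2) / 3796875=5206.51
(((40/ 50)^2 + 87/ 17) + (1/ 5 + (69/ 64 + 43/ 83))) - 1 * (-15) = 50917559/ 2257600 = 22.55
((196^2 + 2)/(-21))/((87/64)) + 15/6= -1636123/1218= -1343.29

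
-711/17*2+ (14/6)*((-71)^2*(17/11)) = 10151017/561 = 18094.50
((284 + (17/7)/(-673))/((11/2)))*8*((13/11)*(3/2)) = 417426984/570031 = 732.29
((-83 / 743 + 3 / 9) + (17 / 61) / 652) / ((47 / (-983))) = -19350611563 / 4166634036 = -4.64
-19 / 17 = -1.12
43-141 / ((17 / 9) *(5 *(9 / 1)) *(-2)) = 43.83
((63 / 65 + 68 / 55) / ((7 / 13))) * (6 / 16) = 4731 / 3080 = 1.54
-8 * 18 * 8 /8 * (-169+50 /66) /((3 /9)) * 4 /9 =355328 /11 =32302.55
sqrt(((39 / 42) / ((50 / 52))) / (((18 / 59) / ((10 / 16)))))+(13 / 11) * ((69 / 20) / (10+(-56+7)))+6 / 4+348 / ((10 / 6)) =13 * sqrt(2065) / 420+46243 / 220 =211.60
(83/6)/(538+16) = 83/3324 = 0.02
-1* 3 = -3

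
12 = 12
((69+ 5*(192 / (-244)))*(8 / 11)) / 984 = 1323 / 27511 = 0.05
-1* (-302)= 302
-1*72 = -72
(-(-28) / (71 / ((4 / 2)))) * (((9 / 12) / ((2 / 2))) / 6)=7 / 71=0.10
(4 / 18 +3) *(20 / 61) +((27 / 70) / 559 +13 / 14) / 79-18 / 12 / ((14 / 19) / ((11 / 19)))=-374525509 / 3394214460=-0.11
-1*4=-4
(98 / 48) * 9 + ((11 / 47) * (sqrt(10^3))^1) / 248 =55 * sqrt(10) / 5828 + 147 / 8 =18.40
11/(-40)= -11/40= -0.28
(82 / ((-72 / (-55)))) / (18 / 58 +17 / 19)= 1242505 / 23904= 51.98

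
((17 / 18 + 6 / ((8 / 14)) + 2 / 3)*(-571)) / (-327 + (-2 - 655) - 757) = 62239 / 15669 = 3.97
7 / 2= 3.50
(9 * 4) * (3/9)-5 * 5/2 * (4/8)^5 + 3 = 935/64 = 14.61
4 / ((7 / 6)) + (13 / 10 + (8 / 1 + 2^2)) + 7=1661 / 70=23.73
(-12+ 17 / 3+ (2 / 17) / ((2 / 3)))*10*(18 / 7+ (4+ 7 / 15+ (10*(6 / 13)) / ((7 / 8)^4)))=-4384445428 / 4775589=-918.10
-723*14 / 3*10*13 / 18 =-219310 / 9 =-24367.78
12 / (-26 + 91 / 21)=-36 / 65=-0.55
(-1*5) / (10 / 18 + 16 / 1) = -45 / 149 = -0.30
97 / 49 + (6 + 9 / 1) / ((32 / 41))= 21.20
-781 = -781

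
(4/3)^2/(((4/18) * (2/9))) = 36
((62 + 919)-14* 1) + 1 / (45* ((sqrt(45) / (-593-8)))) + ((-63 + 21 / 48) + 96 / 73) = 1057919 / 1168-601* sqrt(5) / 675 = 903.76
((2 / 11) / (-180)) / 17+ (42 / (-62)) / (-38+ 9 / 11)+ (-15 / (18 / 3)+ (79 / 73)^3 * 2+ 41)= 1703931426617446 / 41505696159345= 41.05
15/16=0.94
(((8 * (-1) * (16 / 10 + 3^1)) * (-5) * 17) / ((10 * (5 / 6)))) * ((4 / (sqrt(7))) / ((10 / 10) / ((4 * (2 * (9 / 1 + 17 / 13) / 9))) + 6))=92.89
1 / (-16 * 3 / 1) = -1 / 48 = -0.02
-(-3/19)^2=-9/361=-0.02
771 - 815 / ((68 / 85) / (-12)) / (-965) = 146358 / 193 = 758.33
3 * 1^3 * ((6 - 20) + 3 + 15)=12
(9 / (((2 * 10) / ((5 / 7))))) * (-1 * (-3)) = 27 / 28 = 0.96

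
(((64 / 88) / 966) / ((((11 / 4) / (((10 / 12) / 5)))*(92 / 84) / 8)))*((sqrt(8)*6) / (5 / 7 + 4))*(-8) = -14336*sqrt(2) / 2112297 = -0.01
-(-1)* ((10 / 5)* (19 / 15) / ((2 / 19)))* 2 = 722 / 15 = 48.13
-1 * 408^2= -166464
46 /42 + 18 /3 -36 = -607 /21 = -28.90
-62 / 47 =-1.32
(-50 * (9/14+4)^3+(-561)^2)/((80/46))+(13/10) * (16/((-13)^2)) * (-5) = 127054105473/713440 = 178086.60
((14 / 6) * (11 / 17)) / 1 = 77 / 51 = 1.51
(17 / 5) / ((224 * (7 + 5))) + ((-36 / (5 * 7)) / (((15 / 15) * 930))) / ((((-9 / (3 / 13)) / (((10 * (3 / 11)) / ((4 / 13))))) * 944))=68419 / 54079872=0.00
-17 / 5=-3.40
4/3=1.33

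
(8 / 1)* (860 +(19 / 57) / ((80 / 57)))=68819 / 10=6881.90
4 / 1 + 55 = 59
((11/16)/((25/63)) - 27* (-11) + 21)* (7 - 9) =-127893/200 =-639.46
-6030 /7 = -861.43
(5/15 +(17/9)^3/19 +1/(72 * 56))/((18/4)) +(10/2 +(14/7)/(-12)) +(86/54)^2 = 210059219/27923616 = 7.52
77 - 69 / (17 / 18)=67 / 17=3.94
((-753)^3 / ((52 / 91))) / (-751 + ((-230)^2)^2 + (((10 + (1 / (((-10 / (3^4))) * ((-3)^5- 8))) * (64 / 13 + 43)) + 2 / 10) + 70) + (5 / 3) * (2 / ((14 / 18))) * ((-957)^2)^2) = -341324990455995 / 1643440660660669426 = -0.00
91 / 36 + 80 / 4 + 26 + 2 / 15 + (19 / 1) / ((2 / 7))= 20729 / 180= 115.16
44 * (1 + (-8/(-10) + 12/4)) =1056/5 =211.20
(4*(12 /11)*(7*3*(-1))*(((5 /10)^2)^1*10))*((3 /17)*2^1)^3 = -544320 /54043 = -10.07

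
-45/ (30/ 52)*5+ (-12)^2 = -246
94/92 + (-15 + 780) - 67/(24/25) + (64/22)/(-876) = 102868895/147752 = 696.23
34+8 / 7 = 246 / 7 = 35.14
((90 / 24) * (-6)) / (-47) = 45 / 94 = 0.48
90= 90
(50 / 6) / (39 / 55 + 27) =1375 / 4572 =0.30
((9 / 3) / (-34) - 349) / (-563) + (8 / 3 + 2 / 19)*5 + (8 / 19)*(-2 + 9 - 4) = 17176937 / 1091094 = 15.74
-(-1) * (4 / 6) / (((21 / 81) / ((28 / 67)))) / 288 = 1 / 268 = 0.00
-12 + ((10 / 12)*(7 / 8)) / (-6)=-3491 / 288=-12.12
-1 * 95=-95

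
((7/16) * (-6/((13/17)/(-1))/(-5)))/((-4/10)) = 357/208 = 1.72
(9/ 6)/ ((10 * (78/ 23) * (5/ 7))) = 161/ 2600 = 0.06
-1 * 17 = -17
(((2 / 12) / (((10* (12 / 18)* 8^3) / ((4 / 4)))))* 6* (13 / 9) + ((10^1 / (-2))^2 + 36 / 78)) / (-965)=-10168489 / 385382400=-0.03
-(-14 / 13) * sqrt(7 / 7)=14 / 13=1.08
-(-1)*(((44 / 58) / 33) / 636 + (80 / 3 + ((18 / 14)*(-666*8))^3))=-3050468532786125705 / 9489438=-321459345936.62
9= 9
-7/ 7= -1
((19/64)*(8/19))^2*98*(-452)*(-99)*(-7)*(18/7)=-4933467/4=-1233366.75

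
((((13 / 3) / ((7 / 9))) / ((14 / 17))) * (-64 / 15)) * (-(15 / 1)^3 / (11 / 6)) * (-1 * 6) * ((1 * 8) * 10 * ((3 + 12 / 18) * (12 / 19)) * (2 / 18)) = -6110208000 / 931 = -6563059.08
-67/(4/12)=-201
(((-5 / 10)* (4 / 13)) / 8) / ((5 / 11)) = -11 / 260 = -0.04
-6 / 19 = -0.32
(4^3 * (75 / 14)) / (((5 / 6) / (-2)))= -5760 / 7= -822.86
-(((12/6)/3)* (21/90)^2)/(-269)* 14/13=343/2360475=0.00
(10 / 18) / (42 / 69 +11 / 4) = 0.17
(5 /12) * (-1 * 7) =-35 /12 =-2.92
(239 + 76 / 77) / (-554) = -18479 / 42658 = -0.43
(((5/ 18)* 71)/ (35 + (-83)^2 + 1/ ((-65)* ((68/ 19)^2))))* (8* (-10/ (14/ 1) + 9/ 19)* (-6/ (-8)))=-3414361600/ 830349754521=-0.00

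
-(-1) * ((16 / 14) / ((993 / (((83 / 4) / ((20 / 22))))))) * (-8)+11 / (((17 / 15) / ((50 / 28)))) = 2890327 / 168810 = 17.12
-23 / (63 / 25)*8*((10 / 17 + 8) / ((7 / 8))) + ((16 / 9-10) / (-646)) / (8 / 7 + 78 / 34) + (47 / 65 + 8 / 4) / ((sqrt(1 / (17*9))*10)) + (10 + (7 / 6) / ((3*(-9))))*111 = 531*sqrt(17) / 650 + 135818737165 / 349555122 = 391.92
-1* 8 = -8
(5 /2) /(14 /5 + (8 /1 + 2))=25 /128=0.20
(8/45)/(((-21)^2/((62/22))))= 0.00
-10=-10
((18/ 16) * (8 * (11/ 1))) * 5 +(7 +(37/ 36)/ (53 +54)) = 1933741/ 3852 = 502.01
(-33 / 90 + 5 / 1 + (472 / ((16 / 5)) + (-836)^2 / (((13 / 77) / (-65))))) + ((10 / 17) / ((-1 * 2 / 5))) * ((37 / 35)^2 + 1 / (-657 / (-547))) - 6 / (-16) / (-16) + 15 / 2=-5543888090420879 / 20603520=-269074803.26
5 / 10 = 1 / 2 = 0.50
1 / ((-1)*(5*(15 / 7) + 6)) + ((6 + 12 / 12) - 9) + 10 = 929 / 117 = 7.94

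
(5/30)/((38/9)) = 3/76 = 0.04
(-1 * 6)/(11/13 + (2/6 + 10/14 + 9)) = -819/1487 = -0.55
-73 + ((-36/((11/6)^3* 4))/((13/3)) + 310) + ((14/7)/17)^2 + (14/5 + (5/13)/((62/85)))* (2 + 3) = 78536017397/310035154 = 253.31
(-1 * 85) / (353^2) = -85 / 124609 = -0.00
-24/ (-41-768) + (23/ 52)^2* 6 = 1316331/ 1093768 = 1.20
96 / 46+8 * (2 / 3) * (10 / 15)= 1168 / 207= 5.64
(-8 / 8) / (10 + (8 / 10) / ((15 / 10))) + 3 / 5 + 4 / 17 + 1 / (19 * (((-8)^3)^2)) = 24761735739 / 33445642240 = 0.74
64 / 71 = 0.90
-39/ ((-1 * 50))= 39/ 50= 0.78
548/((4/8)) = 1096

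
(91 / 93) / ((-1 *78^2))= -7 / 43524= -0.00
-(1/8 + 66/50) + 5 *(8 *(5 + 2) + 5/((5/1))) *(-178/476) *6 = -15253391/23800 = -640.90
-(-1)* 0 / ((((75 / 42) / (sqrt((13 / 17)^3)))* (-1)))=0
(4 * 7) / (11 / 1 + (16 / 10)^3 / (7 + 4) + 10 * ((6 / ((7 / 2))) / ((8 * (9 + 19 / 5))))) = 17248000 / 7108501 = 2.43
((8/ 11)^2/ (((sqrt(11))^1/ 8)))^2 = 262144/ 161051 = 1.63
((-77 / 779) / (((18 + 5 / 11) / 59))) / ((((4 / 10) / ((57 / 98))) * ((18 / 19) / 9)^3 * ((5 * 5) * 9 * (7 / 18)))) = -4.50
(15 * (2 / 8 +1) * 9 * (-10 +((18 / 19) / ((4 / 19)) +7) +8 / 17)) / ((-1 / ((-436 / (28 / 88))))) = 54224775 / 119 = 455670.38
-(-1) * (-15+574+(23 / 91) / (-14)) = 712143 / 1274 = 558.98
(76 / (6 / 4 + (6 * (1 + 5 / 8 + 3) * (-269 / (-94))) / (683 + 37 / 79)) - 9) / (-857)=-415876417 / 9373145263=-0.04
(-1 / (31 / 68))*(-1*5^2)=1700 / 31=54.84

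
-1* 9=-9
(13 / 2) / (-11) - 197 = -197.59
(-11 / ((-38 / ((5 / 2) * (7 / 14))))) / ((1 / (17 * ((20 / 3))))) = 4675 / 114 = 41.01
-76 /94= -38 /47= -0.81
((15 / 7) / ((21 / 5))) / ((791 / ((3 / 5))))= 15 / 38759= 0.00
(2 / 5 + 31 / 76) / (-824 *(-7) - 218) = 307 / 2109000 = 0.00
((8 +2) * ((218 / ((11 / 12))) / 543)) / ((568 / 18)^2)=44145 / 10036631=0.00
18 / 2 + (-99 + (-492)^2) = 241974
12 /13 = 0.92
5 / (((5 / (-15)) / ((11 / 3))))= -55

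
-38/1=-38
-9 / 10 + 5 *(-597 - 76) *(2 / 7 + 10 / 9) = -2961767 / 630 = -4701.22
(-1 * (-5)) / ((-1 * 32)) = -5 / 32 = -0.16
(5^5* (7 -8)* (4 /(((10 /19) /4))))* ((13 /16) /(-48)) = 154375 /96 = 1608.07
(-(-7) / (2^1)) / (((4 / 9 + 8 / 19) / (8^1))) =1197 / 37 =32.35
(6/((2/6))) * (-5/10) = -9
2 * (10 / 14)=10 / 7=1.43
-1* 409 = -409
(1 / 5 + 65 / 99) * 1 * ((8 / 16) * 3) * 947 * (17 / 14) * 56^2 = 764509312 / 165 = 4633389.77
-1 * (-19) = 19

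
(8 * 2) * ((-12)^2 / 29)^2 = 331776 / 841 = 394.50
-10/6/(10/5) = -0.83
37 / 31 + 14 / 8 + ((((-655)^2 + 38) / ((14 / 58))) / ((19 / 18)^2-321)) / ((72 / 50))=-346890065435 / 89962124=-3855.96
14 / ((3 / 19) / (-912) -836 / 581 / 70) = -1644369440 / 2434703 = -675.39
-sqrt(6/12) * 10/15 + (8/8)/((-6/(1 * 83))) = -83/6 - sqrt(2)/3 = -14.30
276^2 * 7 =533232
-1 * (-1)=1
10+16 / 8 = 12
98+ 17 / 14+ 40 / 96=8369 / 84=99.63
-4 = -4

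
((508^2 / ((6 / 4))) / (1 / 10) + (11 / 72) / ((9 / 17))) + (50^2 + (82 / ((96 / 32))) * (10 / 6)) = 1116486187 / 648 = 1722972.51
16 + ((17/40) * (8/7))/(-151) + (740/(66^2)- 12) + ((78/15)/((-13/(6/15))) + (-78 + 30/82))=-86869372187/1179849825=-73.63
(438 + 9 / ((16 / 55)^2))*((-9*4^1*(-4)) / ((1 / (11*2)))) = 13795947 / 8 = 1724493.38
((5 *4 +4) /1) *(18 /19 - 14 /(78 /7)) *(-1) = 1832 /247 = 7.42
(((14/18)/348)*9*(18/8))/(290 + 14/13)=273/1755776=0.00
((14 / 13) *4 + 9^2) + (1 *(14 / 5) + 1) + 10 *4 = 8392 / 65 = 129.11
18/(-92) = -0.20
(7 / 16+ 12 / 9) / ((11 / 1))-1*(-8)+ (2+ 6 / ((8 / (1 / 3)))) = 10.41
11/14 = 0.79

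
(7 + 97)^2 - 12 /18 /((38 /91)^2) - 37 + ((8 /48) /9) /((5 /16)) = 1050262261 /97470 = 10775.24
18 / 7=2.57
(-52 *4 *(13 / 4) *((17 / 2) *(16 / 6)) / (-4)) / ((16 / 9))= 8619 / 4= 2154.75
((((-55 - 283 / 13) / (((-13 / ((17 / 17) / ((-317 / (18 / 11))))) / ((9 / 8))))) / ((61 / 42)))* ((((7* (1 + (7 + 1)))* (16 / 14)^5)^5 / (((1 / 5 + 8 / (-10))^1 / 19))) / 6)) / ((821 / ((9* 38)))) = 488254491908821484314653431766712320 / 336414266124780966358885649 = 1451348950.01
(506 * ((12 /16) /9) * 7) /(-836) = -161 /456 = -0.35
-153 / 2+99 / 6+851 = 791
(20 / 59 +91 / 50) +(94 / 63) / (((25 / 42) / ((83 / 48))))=344801 / 53100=6.49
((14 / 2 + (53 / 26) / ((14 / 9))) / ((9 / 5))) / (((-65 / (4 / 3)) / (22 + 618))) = -60.61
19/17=1.12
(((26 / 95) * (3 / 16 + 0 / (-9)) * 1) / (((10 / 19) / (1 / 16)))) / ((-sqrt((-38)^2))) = -39 / 243200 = -0.00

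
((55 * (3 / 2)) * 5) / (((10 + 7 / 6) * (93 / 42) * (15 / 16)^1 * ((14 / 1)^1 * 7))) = 2640 / 14539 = 0.18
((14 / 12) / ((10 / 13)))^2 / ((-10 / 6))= -8281 / 6000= -1.38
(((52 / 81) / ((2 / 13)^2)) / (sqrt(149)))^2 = 4826809 / 977589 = 4.94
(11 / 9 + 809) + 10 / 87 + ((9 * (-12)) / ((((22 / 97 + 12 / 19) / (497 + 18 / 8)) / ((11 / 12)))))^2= 34651161994960899133 / 10451375424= 3315464289.55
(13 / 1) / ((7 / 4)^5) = 13312 / 16807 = 0.79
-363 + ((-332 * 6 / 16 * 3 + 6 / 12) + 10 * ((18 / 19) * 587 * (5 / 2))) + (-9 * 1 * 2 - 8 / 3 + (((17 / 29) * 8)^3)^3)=918116429673638671592 / 826907320624533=1110301.49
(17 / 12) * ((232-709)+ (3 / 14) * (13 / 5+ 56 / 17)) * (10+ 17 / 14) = -29627313 / 3920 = -7557.99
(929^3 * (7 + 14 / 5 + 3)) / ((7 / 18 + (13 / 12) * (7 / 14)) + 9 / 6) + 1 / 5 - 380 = 4222323654.61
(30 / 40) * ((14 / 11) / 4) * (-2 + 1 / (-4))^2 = 1701 / 1408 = 1.21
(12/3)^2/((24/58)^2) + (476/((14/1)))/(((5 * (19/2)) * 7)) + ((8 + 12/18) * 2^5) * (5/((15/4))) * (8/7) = 1029719/1995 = 516.15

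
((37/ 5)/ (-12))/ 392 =-37/ 23520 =-0.00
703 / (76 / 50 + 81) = 17575 / 2063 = 8.52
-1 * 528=-528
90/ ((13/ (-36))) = -3240/ 13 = -249.23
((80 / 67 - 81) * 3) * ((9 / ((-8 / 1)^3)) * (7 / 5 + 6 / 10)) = 8.42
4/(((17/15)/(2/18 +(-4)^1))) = -700/51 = -13.73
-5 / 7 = -0.71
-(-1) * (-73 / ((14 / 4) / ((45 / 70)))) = -657 / 49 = -13.41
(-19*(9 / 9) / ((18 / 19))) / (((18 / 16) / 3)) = -1444 / 27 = -53.48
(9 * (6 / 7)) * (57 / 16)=1539 / 56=27.48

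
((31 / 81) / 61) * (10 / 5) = 62 / 4941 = 0.01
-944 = -944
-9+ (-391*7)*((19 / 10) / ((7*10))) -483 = -56629 / 100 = -566.29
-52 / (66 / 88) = -208 / 3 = -69.33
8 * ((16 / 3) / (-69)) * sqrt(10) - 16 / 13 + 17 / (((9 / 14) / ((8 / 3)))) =24320 / 351 - 128 * sqrt(10) / 207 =67.33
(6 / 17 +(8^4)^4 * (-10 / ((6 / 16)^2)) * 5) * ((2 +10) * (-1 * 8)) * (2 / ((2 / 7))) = 3429941476205369741504 / 51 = 67253754435399406696.16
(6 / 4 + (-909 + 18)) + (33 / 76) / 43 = -2906853 / 3268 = -889.49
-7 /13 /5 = -7 /65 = -0.11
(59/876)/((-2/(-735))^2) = 10624425/1168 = 9096.25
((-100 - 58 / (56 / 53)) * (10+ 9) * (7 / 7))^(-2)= 784 / 6790254409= 0.00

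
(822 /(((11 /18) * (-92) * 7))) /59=-3699 /104489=-0.04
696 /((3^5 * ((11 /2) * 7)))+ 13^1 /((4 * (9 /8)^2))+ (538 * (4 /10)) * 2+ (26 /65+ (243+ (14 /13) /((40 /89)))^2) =25572470320693 /421621200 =60652.71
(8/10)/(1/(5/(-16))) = -1/4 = -0.25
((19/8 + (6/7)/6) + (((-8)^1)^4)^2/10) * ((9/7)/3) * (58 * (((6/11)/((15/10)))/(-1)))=-40869359511/2695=-15164882.94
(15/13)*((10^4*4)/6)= 100000/13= 7692.31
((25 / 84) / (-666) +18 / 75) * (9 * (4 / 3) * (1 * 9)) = 335039 / 12950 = 25.87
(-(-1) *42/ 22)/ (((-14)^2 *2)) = 3/ 616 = 0.00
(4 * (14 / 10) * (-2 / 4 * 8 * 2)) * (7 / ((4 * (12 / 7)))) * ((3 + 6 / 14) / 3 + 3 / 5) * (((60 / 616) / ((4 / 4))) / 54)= -0.14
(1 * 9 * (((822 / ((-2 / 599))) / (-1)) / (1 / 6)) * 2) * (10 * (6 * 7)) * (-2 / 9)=-2481585120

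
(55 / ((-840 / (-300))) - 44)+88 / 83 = -27071 / 1162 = -23.30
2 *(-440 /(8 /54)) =-5940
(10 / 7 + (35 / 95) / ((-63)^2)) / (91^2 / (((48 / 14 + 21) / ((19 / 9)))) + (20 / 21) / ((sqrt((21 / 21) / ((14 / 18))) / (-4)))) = 11081520 *sqrt(7) / 3128252198659 + 892170097 / 446893171237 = 0.00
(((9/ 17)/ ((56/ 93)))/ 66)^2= 77841/ 438651136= 0.00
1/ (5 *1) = 1/ 5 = 0.20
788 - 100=688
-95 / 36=-2.64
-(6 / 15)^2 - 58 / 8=-741 / 100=-7.41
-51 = -51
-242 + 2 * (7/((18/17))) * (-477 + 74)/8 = -65381/72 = -908.07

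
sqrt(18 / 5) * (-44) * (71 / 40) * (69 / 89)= -161667 * sqrt(10) / 4450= -114.88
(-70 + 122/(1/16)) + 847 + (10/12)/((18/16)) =73703/27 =2729.74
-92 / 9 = -10.22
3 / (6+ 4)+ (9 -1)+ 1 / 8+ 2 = 417 / 40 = 10.42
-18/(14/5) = -45/7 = -6.43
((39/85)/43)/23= 39/84065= 0.00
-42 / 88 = -21 / 44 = -0.48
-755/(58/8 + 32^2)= -604/825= -0.73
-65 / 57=-1.14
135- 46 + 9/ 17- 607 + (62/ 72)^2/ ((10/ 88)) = -14071433/ 27540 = -510.95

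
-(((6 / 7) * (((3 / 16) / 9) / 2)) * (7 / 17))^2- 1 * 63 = -4660993 / 73984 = -63.00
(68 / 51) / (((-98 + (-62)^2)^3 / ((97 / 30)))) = 97 / 1182730611060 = 0.00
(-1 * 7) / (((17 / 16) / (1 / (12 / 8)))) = -4.39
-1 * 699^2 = -488601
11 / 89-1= -78 / 89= -0.88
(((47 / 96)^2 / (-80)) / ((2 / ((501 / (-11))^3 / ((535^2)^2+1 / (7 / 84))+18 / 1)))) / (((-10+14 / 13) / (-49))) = -61374546389319166913 / 414477641297109057536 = -0.15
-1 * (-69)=69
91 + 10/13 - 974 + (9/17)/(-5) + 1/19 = -18523553/20995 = -882.28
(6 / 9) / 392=1 / 588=0.00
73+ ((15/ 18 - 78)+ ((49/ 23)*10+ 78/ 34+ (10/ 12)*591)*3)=1811263/ 1173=1544.13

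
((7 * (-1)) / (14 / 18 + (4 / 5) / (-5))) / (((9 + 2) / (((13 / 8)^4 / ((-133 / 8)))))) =6426225 / 14874112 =0.43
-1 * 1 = -1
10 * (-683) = -6830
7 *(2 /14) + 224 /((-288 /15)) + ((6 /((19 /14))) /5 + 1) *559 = 297143 /285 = 1042.61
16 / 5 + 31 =171 / 5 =34.20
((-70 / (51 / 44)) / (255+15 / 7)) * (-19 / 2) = 10241 / 4590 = 2.23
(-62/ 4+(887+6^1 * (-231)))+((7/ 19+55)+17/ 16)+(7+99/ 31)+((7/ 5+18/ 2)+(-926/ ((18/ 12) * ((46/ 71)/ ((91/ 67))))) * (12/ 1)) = -1159420291507/ 72611920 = -15967.35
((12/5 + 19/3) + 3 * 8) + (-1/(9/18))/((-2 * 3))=496/15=33.07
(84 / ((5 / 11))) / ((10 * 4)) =231 / 50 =4.62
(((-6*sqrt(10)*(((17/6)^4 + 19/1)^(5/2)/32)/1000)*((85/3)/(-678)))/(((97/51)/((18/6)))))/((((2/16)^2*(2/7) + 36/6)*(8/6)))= 946386995743*sqrt(43258)/633902450245632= 0.31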